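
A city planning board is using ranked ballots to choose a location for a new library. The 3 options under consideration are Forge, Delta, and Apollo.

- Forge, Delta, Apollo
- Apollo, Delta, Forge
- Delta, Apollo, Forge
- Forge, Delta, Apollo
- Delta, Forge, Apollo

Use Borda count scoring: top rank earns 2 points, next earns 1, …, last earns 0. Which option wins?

Delta

Borda scores:
  Forge: 2 + 0 + 0 + 2 + 1 = 5
  Delta: 1 + 1 + 2 + 1 + 2 = 7
  Apollo: 0 + 2 + 1 + 0 + 0 = 3
Delta has the highest total.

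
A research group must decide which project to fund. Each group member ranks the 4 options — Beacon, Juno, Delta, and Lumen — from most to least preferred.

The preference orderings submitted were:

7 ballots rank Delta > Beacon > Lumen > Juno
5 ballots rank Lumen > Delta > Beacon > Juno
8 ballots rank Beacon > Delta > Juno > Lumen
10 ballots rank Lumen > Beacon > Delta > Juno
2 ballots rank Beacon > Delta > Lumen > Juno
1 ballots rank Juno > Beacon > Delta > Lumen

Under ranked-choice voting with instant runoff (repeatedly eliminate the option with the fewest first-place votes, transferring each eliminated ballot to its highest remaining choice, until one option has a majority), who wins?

Round 1: Lumen 15, Beacon 10, Delta 7, Juno 1. Juno has the fewest and is eliminated.
Round 2: Lumen 15, Beacon 11, Delta 7. Delta has the fewest and is eliminated.
Round 3: Beacon 18, Lumen 15. Beacon has a majority.

Beacon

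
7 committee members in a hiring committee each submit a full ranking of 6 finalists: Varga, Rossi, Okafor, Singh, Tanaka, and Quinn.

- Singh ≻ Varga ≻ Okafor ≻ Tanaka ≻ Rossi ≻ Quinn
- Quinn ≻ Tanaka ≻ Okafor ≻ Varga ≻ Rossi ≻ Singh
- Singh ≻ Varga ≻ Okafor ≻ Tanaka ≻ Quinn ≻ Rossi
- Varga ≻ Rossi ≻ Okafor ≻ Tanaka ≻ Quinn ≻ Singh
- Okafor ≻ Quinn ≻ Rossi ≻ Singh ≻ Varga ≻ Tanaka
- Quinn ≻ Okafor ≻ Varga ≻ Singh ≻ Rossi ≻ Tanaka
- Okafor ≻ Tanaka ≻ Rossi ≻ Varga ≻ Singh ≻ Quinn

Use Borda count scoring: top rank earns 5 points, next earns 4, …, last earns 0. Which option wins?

Borda scores:
  Varga: 4 + 2 + 4 + 5 + 1 + 3 + 2 = 21
  Rossi: 1 + 1 + 0 + 4 + 3 + 1 + 3 = 13
  Okafor: 3 + 3 + 3 + 3 + 5 + 4 + 5 = 26
  Singh: 5 + 0 + 5 + 0 + 2 + 2 + 1 = 15
  Tanaka: 2 + 4 + 2 + 2 + 0 + 0 + 4 = 14
  Quinn: 0 + 5 + 1 + 1 + 4 + 5 + 0 = 16
Okafor has the highest total.

Okafor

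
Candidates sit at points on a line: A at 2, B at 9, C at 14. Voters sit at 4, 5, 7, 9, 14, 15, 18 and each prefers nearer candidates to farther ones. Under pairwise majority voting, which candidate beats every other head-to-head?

With single-peaked preferences on a line, the Condorcet winner is the candidate closest to the median voter.
The median voter (position 9) is closest to B at 9.
Check: B vs C — voters closer to B: 4 of 7.

B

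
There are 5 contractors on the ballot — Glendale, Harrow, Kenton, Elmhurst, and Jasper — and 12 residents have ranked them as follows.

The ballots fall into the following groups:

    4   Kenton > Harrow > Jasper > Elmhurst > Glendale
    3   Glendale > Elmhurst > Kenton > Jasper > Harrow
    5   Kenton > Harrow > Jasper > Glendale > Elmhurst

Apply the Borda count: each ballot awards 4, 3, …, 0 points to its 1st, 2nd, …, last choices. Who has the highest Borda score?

Borda scores:
  Glendale: 4·0 + 3·4 + 5·1 = 17
  Harrow: 4·3 + 3·0 + 5·3 = 27
  Kenton: 4·4 + 3·2 + 5·4 = 42
  Elmhurst: 4·1 + 3·3 + 5·0 = 13
  Jasper: 4·2 + 3·1 + 5·2 = 21
Kenton has the highest total.

Kenton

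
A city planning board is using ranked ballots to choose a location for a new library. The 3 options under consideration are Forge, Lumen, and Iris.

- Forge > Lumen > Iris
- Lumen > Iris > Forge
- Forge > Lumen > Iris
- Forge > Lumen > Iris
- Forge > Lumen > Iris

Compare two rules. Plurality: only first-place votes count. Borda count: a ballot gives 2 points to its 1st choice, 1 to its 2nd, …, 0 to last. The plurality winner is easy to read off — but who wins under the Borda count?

Plurality first-place counts: Forge 4, Lumen 1, Iris 0 → Forge.
Borda totals: Forge 8, Lumen 6, Iris 1 → Forge.

Forge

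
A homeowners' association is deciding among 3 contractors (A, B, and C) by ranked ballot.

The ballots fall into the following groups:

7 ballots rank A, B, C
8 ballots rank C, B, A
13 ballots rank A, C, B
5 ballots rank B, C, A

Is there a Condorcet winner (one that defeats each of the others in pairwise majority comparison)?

Head-to-head results (33 voters total):
A vs B: A wins 20–13.
A vs C: A wins 20–13.
B vs C: C wins 21–12.
A beats each rival — B (20–13), C (20–13) — so A is the Condorcet winner.

Yes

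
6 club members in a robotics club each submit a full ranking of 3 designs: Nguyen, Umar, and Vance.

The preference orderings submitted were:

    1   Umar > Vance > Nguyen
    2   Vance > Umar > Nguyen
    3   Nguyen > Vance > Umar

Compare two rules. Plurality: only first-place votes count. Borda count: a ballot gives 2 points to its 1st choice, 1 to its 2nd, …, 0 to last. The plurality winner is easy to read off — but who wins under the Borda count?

Plurality first-place counts: Nguyen 3, Umar 1, Vance 2 → Nguyen.
Borda totals: Nguyen 6, Umar 4, Vance 8 → Vance.

Vance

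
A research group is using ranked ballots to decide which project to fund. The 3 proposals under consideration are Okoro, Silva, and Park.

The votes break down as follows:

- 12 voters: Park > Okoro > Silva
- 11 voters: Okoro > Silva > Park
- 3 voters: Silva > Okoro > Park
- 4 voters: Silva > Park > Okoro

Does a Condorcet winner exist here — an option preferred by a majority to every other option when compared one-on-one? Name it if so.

Head-to-head results (30 voters total):
Okoro vs Silva: Okoro wins 23–7.
Okoro vs Park: Park wins 16–14.
Silva vs Park: Silva wins 18–12.
No candidate beats all others: Okoro beats Silva beats Park beats Okoro, a majority cycle.

There is no Condorcet winner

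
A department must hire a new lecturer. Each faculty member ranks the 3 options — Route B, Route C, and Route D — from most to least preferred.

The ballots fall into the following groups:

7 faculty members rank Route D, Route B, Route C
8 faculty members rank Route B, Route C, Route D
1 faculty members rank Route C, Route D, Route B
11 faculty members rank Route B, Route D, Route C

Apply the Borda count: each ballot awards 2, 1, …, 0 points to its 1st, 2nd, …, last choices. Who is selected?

Borda scores:
  Route B: 7·1 + 8·2 + 0 + 11·2 = 45
  Route C: 7·0 + 8·1 + 2 + 11·0 = 10
  Route D: 7·2 + 8·0 + 1 + 11·1 = 26
Route B has the highest total.

Route B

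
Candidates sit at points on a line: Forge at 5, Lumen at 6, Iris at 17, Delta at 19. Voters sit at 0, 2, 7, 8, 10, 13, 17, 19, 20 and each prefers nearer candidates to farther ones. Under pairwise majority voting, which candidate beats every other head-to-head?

Lumen

With single-peaked preferences on a line, the Condorcet winner is the candidate closest to the median voter.
The median voter (position 10) is closest to Lumen at 6.
Check: Lumen vs Iris — voters closer to Lumen: 5 of 9.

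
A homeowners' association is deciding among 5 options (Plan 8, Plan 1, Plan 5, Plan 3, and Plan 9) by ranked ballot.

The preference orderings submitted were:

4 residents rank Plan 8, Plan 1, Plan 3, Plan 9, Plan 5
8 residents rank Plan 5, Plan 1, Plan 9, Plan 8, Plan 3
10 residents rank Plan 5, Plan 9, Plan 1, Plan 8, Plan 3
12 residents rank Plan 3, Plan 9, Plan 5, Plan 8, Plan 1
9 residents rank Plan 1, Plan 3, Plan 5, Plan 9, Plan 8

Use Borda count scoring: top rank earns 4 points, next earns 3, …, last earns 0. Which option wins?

Plan 5

Borda scores:
  Plan 8: 4·4 + 8·1 + 10·1 + 12·1 + 9·0 = 46
  Plan 1: 4·3 + 8·3 + 10·2 + 12·0 + 9·4 = 92
  Plan 5: 4·0 + 8·4 + 10·4 + 12·2 + 9·2 = 114
  Plan 3: 4·2 + 8·0 + 10·0 + 12·4 + 9·3 = 83
  Plan 9: 4·1 + 8·2 + 10·3 + 12·3 + 9·1 = 95
Plan 5 has the highest total.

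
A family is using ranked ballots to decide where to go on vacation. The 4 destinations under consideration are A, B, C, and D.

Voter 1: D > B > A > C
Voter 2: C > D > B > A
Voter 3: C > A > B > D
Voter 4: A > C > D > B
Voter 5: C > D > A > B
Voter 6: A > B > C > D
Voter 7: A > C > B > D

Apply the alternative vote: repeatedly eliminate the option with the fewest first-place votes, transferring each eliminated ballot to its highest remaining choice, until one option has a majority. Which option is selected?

A

Round 1: A 3, C 3, D 1, B 0. B has the fewest and is eliminated.
Round 2: A 3, C 3, D 1. D has the fewest and is eliminated.
Round 3: A 4, C 3. A has a majority.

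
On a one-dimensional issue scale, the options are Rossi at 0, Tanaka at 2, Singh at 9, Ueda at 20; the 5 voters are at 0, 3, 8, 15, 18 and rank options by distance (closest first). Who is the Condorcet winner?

Singh

With single-peaked preferences on a line, the Condorcet winner is the candidate closest to the median voter.
The median voter (position 8) is closest to Singh at 9.
Check: Singh vs Tanaka — voters closer to Singh: 3 of 5.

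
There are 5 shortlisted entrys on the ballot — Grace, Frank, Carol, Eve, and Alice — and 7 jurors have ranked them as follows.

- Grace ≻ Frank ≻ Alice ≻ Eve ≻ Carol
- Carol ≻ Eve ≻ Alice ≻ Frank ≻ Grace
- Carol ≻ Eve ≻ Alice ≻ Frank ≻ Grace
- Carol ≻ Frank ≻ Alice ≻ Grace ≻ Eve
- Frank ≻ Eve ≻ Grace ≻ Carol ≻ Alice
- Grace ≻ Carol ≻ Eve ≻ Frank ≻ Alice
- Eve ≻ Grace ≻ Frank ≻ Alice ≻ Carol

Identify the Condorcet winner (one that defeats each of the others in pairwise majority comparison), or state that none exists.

Head-to-head results (7 voters total):
Grace vs Frank: Frank wins 4–3.
Grace vs Carol: Grace wins 4–3.
Grace vs Eve: Eve wins 4–3.
Grace vs Alice: Grace wins 4–3.
Frank vs Carol: Carol wins 4–3.
Frank vs Eve: Eve wins 4–3.
Frank vs Alice: Frank wins 5–2.
Carol vs Eve: Carol wins 4–3.
Carol vs Alice: Carol wins 5–2.
Eve vs Alice: Eve wins 5–2.
No candidate beats all others: Grace beats Carol beats Frank beats Grace, a majority cycle.

There is no Condorcet winner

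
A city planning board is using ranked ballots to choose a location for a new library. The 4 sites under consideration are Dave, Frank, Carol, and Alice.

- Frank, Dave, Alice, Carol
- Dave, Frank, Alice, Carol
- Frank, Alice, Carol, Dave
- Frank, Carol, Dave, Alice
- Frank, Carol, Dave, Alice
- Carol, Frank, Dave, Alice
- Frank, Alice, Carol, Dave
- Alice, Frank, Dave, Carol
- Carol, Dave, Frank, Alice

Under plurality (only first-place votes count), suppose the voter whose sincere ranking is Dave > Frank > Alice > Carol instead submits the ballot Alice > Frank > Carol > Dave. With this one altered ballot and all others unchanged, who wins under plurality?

First-place totals with the altered ballot: Dave 0, Frank 5, Carol 2, Alice 2.
The winner is unchanged: still Frank.

Frank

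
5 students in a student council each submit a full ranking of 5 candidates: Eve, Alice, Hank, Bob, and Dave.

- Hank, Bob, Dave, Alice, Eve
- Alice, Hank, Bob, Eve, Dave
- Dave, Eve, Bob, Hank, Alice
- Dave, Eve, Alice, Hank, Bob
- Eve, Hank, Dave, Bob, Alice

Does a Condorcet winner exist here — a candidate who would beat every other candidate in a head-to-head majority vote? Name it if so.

No Condorcet winner

Head-to-head results (5 voters total):
Eve vs Alice: Eve wins 3–2.
Eve vs Hank: Eve wins 3–2.
Eve vs Bob: Eve wins 3–2.
Eve vs Dave: Dave wins 3–2.
Alice vs Hank: Hank wins 3–2.
Alice vs Bob: Bob wins 3–2.
Alice vs Dave: Dave wins 4–1.
Hank vs Bob: Hank wins 4–1.
Hank vs Dave: Hank wins 3–2.
Bob vs Dave: Dave wins 3–2.
No candidate beats all others: Eve beats Hank beats Dave beats Eve, a majority cycle.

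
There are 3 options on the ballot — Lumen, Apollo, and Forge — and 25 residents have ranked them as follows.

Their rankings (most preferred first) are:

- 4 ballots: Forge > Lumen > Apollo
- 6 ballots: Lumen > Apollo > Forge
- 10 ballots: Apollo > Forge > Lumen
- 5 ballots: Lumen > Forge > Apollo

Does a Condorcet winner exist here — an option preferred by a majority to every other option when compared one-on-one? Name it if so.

No Condorcet winner

Head-to-head results (25 voters total):
Lumen vs Apollo: Lumen wins 15–10.
Lumen vs Forge: Forge wins 14–11.
Apollo vs Forge: Apollo wins 16–9.
No candidate beats all others: Lumen beats Apollo beats Forge beats Lumen, a majority cycle.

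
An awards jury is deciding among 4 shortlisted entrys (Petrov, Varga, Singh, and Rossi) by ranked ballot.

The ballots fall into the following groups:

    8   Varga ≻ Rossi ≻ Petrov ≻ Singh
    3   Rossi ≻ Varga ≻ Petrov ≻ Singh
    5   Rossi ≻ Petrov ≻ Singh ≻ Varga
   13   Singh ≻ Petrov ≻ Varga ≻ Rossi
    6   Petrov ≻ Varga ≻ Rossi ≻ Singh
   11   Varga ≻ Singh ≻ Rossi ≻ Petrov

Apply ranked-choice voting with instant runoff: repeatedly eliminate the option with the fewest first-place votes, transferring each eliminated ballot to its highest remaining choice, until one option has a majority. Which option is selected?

Round 1: Varga 19, Singh 13, Rossi 8, Petrov 6. Petrov has the fewest and is eliminated.
Round 2: Varga 25, Singh 13, Rossi 8. Varga has a majority.

Varga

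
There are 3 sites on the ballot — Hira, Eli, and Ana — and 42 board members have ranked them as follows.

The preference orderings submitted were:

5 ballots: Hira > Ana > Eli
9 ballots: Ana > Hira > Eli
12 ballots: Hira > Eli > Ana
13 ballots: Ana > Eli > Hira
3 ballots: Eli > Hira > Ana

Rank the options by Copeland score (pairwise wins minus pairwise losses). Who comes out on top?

Pairwise results:
  Hira vs Eli: Hira wins 26–16.
  Hira vs Ana: Ana wins 22–20.
  Eli vs Ana: Ana wins 27–15.
Copeland scores (wins − losses):
  Hira: 1 − 1 = 0
  Eli: 0 − 2 = -2
  Ana: 2 − 0 = 2
Ana has the best Copeland score.

Ana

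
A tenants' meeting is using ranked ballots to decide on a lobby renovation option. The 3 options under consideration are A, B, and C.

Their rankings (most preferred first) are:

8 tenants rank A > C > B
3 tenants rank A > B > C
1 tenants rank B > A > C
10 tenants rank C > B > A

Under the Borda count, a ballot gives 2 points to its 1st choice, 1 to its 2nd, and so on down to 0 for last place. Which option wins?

C

Borda scores:
  A: 8·2 + 3·2 + 1 + 10·0 = 23
  B: 8·0 + 3·1 + 2 + 10·1 = 15
  C: 8·1 + 3·0 + 0 + 10·2 = 28
C has the highest total.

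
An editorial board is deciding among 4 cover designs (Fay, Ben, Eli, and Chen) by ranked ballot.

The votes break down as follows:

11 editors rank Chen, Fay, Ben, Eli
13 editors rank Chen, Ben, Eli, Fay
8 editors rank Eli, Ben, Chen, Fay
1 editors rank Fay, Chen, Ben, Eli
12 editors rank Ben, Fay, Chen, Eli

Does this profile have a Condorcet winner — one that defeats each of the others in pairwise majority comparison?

Yes

Head-to-head results (45 voters total):
Fay vs Ben: Ben wins 33–12.
Fay vs Eli: Fay wins 24–21.
Fay vs Chen: Chen wins 32–13.
Ben vs Eli: Ben wins 37–8.
Ben vs Chen: Chen wins 25–20.
Eli vs Chen: Chen wins 37–8.
Chen beats each rival — Fay (32–13), Ben (25–20), Eli (37–8) — so Chen is the Condorcet winner.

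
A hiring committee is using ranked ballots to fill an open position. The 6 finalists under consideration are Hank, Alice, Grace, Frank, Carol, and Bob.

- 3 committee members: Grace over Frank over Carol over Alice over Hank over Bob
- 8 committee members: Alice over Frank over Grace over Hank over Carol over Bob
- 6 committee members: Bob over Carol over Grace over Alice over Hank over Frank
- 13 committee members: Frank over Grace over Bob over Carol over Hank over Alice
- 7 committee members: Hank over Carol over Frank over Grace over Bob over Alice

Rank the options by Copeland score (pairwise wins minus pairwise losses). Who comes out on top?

Pairwise results:
  Hank vs Alice: Hank wins 20–17.
  Hank vs Grace: Grace wins 30–7.
  Hank vs Frank: Frank wins 24–13.
  Hank vs Carol: Carol wins 22–15.
  Hank vs Bob: Bob wins 19–18.
  Alice vs Grace: Grace wins 29–8.
  Alice vs Frank: Frank wins 23–14.
  Alice vs Carol: Carol wins 29–8.
  Alice vs Bob: Bob wins 26–11.
  Grace vs Frank: Frank wins 28–9.
  Grace vs Carol: Grace wins 24–13.
  Grace vs Bob: Grace wins 31–6.
  Frank vs Carol: Frank wins 24–13.
  Frank vs Bob: Frank wins 31–6.
  Carol vs Bob: Bob wins 19–18.
Copeland scores (wins − losses):
  Hank: 1 − 4 = -3
  Alice: 0 − 5 = -5
  Grace: 4 − 1 = 3
  Frank: 5 − 0 = 5
  Carol: 2 − 3 = -1
  Bob: 3 − 2 = 1
Frank has the best Copeland score.

Frank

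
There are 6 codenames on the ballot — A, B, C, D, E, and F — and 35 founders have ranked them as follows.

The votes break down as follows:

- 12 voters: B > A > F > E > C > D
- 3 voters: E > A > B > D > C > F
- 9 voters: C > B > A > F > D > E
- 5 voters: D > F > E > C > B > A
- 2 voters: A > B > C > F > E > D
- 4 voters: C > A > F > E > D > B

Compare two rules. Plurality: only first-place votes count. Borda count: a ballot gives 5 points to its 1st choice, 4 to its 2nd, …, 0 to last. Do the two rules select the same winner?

No

Plurality first-place counts: A 2, B 12, C 13, D 5, E 3, F 0 → C.
Borda totals: A 113, B 118, C 96, D 44, E 64, F 90 → B.
The two rules disagree: plurality picks C, Borda picks B.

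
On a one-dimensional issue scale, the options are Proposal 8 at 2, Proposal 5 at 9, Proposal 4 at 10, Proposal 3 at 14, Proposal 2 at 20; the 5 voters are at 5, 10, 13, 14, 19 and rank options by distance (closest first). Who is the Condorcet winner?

With single-peaked preferences on a line, the Condorcet winner is the candidate closest to the median voter.
The median voter (position 13) is closest to Proposal 3 at 14.
Check: Proposal 3 vs Proposal 8 — voters closer to Proposal 3: 4 of 5.

Proposal 3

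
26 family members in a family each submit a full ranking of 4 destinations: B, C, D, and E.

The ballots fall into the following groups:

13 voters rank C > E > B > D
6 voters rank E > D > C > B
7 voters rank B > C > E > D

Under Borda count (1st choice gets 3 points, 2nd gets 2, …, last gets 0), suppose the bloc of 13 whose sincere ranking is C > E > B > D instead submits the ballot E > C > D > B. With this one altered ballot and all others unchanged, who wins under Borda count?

E

Borda totals with the altered ballot: B 21, C 46, D 25, E 64.
The switch changes the winner from C to E.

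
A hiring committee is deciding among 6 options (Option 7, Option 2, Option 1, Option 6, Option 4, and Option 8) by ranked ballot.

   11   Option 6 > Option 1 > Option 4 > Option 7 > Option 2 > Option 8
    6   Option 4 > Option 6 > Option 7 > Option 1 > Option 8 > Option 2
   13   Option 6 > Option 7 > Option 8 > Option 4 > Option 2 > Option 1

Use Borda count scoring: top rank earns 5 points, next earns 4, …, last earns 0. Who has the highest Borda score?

Option 6

Borda scores:
  Option 7: 11·2 + 6·3 + 13·4 = 92
  Option 2: 11·1 + 6·0 + 13·1 = 24
  Option 1: 11·4 + 6·2 + 13·0 = 56
  Option 6: 11·5 + 6·4 + 13·5 = 144
  Option 4: 11·3 + 6·5 + 13·2 = 89
  Option 8: 11·0 + 6·1 + 13·3 = 45
Option 6 has the highest total.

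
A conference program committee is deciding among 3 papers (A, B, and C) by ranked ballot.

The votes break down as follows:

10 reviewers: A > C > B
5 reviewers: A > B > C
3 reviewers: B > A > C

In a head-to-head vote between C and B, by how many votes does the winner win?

2

Ballots ranking C above B: 10.
Ballots ranking B above C: 5+3 = 8.
C wins 10–8, a margin of 2.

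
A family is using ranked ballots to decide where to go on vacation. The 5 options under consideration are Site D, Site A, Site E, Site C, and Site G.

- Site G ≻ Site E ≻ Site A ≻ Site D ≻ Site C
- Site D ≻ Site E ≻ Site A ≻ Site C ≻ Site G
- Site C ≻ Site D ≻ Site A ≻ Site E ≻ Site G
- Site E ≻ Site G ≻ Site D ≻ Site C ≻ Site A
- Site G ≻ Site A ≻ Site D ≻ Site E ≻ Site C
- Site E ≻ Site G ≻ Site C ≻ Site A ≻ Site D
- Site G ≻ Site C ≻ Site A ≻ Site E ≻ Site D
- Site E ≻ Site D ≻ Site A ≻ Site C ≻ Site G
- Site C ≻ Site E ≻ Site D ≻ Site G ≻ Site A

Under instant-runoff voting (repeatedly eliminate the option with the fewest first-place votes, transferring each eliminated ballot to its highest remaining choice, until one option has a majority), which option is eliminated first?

Site A

Round 1: Site E 3, Site G 3, Site C 2, Site D 1, Site A 0. Site A has the fewest and is eliminated.
Round 2: Site E 3, Site G 3, Site C 2, Site D 1. Site D has the fewest and is eliminated.
Round 3: Site E 4, Site G 3, Site C 2. Site C has the fewest and is eliminated.
Round 4: Site E 6, Site G 3. Site E has a majority.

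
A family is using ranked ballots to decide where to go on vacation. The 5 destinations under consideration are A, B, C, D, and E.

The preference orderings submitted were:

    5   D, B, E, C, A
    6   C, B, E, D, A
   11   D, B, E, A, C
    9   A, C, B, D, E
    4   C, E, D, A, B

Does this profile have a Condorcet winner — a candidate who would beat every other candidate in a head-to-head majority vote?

No

Head-to-head results (35 voters total):
A vs B: B wins 22–13.
A vs C: A wins 20–15.
A vs D: D wins 26–9.
A vs E: E wins 26–9.
B vs C: C wins 19–16.
B vs D: D wins 20–15.
B vs E: B wins 31–4.
C vs D: C wins 19–16.
C vs E: C wins 19–16.
D vs E: D wins 25–10.
No candidate beats all others: A beats C beats B beats A, a majority cycle.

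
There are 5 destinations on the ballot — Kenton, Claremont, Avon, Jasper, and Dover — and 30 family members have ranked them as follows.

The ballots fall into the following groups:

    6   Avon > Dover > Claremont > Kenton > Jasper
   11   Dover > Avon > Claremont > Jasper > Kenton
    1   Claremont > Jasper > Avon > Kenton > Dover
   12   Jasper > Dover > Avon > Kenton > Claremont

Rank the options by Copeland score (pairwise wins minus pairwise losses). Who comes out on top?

Pairwise results:
  Kenton vs Claremont: Claremont wins 18–12.
  Kenton vs Avon: Avon wins 30–0.
  Kenton vs Jasper: Jasper wins 24–6.
  Kenton vs Dover: Dover wins 29–1.
  Claremont vs Avon: Avon wins 29–1.
  Claremont vs Jasper: Claremont wins 18–12.
  Claremont vs Dover: Dover wins 29–1.
  Avon vs Jasper: Avon wins 17–13.
  Avon vs Dover: Dover wins 23–7.
  Jasper vs Dover: Dover wins 17–13.
Copeland scores (wins − losses):
  Kenton: 0 − 4 = -4
  Claremont: 2 − 2 = 0
  Avon: 3 − 1 = 2
  Jasper: 1 − 3 = -2
  Dover: 4 − 0 = 4
Dover has the best Copeland score.

Dover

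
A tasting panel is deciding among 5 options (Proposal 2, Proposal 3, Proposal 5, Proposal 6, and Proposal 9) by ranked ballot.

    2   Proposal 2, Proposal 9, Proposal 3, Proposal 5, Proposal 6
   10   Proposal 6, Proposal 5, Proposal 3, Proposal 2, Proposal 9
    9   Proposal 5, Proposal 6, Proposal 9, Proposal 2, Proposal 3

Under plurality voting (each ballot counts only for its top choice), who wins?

First-place vote totals:
  Proposal 2: 2
  Proposal 3: 0
  Proposal 5: 9
  Proposal 6: 10
  Proposal 9: 0
Proposal 6 has the most first-place votes.

Proposal 6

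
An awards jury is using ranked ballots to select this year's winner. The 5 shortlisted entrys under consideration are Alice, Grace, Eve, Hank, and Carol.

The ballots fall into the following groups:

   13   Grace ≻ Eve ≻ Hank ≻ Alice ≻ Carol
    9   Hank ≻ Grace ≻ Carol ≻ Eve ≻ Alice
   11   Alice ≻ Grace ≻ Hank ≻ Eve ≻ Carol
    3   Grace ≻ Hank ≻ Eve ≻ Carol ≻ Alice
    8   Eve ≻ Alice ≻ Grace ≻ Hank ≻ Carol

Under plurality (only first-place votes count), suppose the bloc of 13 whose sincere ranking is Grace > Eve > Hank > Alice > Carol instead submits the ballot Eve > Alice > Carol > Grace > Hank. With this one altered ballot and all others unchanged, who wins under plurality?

First-place totals with the altered ballot: Alice 11, Grace 3, Eve 21, Hank 9, Carol 0.
The switch changes the winner from Grace to Eve.

Eve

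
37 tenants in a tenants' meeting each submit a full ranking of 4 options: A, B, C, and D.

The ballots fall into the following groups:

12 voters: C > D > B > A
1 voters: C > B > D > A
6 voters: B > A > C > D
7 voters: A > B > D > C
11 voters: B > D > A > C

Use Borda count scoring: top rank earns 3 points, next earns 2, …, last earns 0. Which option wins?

Borda scores:
  A: 12·0 + 0 + 6·2 + 7·3 + 11·1 = 44
  B: 12·1 + 2 + 6·3 + 7·2 + 11·3 = 79
  C: 12·3 + 3 + 6·1 + 7·0 + 11·0 = 45
  D: 12·2 + 1 + 6·0 + 7·1 + 11·2 = 54
B has the highest total.

B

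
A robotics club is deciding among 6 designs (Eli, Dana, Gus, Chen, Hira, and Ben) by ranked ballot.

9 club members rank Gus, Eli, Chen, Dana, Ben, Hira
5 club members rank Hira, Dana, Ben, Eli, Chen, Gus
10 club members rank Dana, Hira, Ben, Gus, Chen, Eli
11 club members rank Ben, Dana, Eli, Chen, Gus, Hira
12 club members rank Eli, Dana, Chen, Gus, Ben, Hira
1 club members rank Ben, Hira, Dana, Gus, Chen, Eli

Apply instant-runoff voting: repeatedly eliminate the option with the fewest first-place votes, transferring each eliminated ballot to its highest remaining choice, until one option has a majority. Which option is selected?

Round 1: Eli 12, Ben 12, Dana 10, Gus 9, Hira 5, Chen 0. Chen has the fewest and is eliminated.
Round 2: Eli 12, Ben 12, Dana 10, Gus 9, Hira 5. Hira has the fewest and is eliminated.
Round 3: Dana 15, Eli 12, Ben 12, Gus 9. Gus has the fewest and is eliminated.
Round 4: Eli 21, Dana 15, Ben 12. Ben has the fewest and is eliminated.
Round 5: Dana 27, Eli 21. Dana has a majority.

Dana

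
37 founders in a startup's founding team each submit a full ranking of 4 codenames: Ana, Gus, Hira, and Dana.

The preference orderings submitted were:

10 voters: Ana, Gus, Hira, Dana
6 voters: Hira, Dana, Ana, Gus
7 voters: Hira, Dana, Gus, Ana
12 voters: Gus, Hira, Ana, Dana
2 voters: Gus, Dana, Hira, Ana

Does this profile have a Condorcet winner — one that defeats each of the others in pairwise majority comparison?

Yes

Head-to-head results (37 voters total):
Ana vs Gus: Gus wins 21–16.
Ana vs Hira: Hira wins 27–10.
Ana vs Dana: Ana wins 22–15.
Gus vs Hira: Gus wins 24–13.
Gus vs Dana: Gus wins 24–13.
Hira vs Dana: Hira wins 35–2.
Gus beats each rival — Ana (21–16), Hira (24–13), Dana (24–13) — so Gus is the Condorcet winner.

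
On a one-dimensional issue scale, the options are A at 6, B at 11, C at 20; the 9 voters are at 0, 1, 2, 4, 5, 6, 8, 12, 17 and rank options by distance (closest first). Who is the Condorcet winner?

A

With single-peaked preferences on a line, the Condorcet winner is the candidate closest to the median voter.
The median voter (position 5) is closest to A at 6.
Check: A vs C — voters closer to A: 8 of 9.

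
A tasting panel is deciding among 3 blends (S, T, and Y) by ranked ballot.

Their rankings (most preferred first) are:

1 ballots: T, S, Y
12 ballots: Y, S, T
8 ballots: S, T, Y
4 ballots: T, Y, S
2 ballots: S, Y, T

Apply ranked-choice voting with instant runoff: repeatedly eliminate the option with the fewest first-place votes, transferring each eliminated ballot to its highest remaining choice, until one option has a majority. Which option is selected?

Y

Round 1: Y 12, S 10, T 5. T has the fewest and is eliminated.
Round 2: Y 16, S 11. Y has a majority.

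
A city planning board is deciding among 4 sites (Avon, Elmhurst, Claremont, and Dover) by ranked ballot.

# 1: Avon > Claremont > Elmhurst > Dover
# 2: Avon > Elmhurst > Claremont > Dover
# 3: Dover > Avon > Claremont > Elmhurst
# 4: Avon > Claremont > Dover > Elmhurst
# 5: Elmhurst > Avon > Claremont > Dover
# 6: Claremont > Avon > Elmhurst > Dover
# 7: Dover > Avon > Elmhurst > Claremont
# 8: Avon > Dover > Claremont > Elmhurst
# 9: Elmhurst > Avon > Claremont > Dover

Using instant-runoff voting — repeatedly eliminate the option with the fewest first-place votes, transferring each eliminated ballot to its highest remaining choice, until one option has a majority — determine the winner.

Round 1: Avon 4, Elmhurst 2, Dover 2, Claremont 1. Claremont has the fewest and is eliminated.
Round 2: Avon 5, Elmhurst 2, Dover 2. Avon has a majority.

Avon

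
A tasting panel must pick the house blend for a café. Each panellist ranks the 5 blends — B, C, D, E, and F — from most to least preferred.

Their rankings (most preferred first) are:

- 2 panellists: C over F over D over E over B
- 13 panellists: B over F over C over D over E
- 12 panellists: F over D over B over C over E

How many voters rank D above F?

0

Ballots ranking D above F: 0.
Ballots ranking F above D: 2+13+12 = 27.
So 0 of 27 voters prefer D to F.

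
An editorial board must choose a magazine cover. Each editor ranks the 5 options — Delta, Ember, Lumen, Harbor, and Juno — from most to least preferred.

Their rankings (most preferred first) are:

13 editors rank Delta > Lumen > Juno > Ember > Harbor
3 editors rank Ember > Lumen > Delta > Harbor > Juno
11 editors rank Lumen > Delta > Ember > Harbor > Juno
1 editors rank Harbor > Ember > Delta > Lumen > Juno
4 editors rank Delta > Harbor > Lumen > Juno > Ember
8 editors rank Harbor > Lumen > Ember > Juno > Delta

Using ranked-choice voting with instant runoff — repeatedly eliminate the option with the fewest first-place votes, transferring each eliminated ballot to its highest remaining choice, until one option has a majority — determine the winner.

Round 1: Delta 17, Lumen 11, Harbor 9, Ember 3, Juno 0. Juno has the fewest and is eliminated.
Round 2: Delta 17, Lumen 11, Harbor 9, Ember 3. Ember has the fewest and is eliminated.
Round 3: Delta 17, Lumen 14, Harbor 9. Harbor has the fewest and is eliminated.
Round 4: Lumen 22, Delta 18. Lumen has a majority.

Lumen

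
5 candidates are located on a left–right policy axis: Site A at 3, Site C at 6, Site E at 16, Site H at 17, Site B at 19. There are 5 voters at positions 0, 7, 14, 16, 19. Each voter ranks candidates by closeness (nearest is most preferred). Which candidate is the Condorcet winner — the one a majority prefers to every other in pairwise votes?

Site E

With single-peaked preferences on a line, the Condorcet winner is the candidate closest to the median voter.
The median voter (position 14) is closest to Site E at 16.
Check: Site E vs Site C — voters closer to Site E: 3 of 5.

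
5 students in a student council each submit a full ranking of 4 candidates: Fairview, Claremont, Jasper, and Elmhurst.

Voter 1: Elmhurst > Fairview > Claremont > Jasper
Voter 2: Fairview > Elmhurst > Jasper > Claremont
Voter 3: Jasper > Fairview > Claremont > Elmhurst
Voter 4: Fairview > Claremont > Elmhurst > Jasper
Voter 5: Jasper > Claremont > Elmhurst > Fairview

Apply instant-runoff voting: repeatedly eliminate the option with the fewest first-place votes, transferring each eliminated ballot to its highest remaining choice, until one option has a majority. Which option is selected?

Fairview

Round 1: Fairview 2, Jasper 2, Elmhurst 1, Claremont 0. Claremont has the fewest and is eliminated.
Round 2: Fairview 2, Jasper 2, Elmhurst 1. Elmhurst has the fewest and is eliminated.
Round 3: Fairview 3, Jasper 2. Fairview has a majority.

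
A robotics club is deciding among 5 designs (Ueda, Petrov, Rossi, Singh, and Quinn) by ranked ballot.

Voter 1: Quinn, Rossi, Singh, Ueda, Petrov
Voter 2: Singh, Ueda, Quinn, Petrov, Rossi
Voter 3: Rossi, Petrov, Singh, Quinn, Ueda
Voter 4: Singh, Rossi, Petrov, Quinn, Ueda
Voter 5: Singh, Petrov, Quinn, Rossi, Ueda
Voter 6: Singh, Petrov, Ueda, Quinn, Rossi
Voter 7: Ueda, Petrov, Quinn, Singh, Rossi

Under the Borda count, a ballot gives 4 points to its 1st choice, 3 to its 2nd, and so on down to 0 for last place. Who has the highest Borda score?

Singh

Borda scores:
  Ueda: 1 + 3 + 0 + 0 + 0 + 2 + 4 = 10
  Petrov: 0 + 1 + 3 + 2 + 3 + 3 + 3 = 15
  Rossi: 3 + 0 + 4 + 3 + 1 + 0 + 0 = 11
  Singh: 2 + 4 + 2 + 4 + 4 + 4 + 1 = 21
  Quinn: 4 + 2 + 1 + 1 + 2 + 1 + 2 = 13
Singh has the highest total.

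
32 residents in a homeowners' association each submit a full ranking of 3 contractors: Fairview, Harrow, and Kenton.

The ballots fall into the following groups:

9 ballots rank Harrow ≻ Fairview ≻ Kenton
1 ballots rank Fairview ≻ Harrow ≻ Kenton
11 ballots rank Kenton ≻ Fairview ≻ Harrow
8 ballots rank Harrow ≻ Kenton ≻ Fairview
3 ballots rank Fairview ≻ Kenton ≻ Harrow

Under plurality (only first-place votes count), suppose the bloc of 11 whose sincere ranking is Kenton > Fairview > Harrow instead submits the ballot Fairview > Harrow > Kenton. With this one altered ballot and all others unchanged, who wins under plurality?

First-place totals with the altered ballot: Fairview 15, Harrow 17, Kenton 0.
The winner is unchanged: still Harrow.

Harrow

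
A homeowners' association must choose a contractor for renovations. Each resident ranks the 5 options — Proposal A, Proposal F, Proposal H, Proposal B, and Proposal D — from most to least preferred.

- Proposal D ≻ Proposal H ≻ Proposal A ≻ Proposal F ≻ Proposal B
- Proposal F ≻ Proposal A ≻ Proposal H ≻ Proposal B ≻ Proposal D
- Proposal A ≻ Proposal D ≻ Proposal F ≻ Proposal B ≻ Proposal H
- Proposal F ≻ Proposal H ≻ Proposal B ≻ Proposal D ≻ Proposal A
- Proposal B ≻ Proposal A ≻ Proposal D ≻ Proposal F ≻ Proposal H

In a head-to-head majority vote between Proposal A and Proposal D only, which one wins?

Ballots ranking Proposal A above Proposal D: 3.
Ballots ranking Proposal D above Proposal A: 2.
Proposal A wins the head-to-head, 3–2.

Proposal A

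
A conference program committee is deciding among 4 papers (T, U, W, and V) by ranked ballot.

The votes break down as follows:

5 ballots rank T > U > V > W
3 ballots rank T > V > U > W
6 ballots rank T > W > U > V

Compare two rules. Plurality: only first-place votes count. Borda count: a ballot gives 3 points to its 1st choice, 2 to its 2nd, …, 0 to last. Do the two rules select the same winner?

Yes

Plurality first-place counts: T 14, U 0, W 0, V 0 → T.
Borda totals: T 42, U 19, W 12, V 11 → T.
The two rules agree on T.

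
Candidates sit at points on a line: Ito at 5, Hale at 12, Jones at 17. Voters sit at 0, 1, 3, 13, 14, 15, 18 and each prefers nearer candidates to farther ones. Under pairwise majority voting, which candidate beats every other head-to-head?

Hale

With single-peaked preferences on a line, the Condorcet winner is the candidate closest to the median voter.
The median voter (position 13) is closest to Hale at 12.
Check: Hale vs Ito — voters closer to Hale: 4 of 7.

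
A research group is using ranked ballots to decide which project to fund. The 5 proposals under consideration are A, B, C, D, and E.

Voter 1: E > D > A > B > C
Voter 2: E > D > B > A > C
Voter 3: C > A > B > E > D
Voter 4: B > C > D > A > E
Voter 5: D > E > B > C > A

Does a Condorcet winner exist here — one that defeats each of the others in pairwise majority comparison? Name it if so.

Head-to-head results (5 voters total):
A vs B: B wins 3–2.
A vs C: C wins 3–2.
A vs D: D wins 4–1.
A vs E: E wins 3–2.
B vs C: B wins 4–1.
B vs D: D wins 3–2.
B vs E: E wins 3–2.
C vs D: D wins 3–2.
C vs E: E wins 3–2.
D vs E: E wins 3–2.
E beats each rival — A (3–2), B (3–2), C (3–2), D (3–2) — so E is the Condorcet winner.

E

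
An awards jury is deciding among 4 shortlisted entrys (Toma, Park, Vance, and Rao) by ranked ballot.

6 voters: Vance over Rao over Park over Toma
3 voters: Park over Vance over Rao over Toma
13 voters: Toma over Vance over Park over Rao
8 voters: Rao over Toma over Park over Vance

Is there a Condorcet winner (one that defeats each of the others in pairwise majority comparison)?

No

Head-to-head results (30 voters total):
Toma vs Park: Toma wins 21–9.
Toma vs Vance: Toma wins 21–9.
Toma vs Rao: Rao wins 17–13.
Park vs Vance: Vance wins 19–11.
Park vs Rao: Park wins 16–14.
Vance vs Rao: Vance wins 22–8.
No candidate beats all others: Toma beats Park beats Rao beats Toma, a majority cycle.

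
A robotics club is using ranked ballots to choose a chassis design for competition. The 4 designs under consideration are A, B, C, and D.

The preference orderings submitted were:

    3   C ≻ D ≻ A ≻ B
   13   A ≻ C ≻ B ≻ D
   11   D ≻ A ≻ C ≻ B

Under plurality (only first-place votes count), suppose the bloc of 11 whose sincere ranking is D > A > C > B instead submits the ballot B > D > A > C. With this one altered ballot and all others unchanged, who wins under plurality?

A

First-place totals with the altered ballot: A 13, B 11, C 3, D 0.
The winner is unchanged: still A.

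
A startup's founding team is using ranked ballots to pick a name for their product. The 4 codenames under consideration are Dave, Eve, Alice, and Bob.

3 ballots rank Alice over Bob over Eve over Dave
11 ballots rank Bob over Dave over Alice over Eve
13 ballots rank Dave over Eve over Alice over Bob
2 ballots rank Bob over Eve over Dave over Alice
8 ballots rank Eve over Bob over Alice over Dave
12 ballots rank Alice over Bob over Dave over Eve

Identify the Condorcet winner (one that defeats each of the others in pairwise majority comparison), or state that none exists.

There is no Condorcet winner

Head-to-head results (49 voters total):
Dave vs Eve: Dave wins 36–13.
Dave vs Alice: Dave wins 26–23.
Dave vs Bob: Bob wins 36–13.
Eve vs Alice: Alice wins 26–23.
Eve vs Bob: Bob wins 28–21.
Alice vs Bob: Alice wins 28–21.
No candidate beats all others: Dave beats Alice beats Bob beats Dave, a majority cycle.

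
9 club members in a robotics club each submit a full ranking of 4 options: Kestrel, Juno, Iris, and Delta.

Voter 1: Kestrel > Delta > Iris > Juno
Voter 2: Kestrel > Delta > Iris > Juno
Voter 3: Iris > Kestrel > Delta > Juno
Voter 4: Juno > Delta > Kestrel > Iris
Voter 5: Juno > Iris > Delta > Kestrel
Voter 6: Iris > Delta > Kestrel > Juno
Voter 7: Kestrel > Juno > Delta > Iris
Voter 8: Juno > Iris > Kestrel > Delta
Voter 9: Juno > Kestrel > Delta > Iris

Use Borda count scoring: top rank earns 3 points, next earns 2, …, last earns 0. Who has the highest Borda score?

Borda scores:
  Kestrel: 3 + 3 + 2 + 1 + 0 + 1 + 3 + 1 + 2 = 16
  Juno: 0 + 0 + 0 + 3 + 3 + 0 + 2 + 3 + 3 = 14
  Iris: 1 + 1 + 3 + 0 + 2 + 3 + 0 + 2 + 0 = 12
  Delta: 2 + 2 + 1 + 2 + 1 + 2 + 1 + 0 + 1 = 12
Kestrel has the highest total.

Kestrel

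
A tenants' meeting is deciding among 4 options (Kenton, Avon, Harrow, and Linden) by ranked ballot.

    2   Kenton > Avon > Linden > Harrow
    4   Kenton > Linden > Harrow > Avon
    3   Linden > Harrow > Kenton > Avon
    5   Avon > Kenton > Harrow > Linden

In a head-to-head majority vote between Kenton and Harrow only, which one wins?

Kenton

Ballots ranking Kenton above Harrow: 2+4+5 = 11.
Ballots ranking Harrow above Kenton: 3.
Kenton wins the head-to-head, 11–3.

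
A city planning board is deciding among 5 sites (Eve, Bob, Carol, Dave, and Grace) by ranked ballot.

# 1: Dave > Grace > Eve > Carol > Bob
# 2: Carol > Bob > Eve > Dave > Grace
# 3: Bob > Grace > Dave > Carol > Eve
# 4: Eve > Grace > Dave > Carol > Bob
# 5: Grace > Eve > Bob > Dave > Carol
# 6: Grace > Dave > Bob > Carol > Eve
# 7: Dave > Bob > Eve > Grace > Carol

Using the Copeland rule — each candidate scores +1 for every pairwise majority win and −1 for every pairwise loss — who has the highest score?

Grace

Pairwise results:
  Eve vs Bob: Bob wins 4–3.
  Eve vs Carol: Eve wins 4–3.
  Eve vs Dave: Dave wins 4–3.
  Eve vs Grace: Grace wins 4–3.
  Bob vs Carol: Bob wins 4–3.
  Bob vs Dave: Dave wins 4–3.
  Bob vs Grace: Grace wins 4–3.
  Carol vs Dave: Dave wins 6–1.
  Carol vs Grace: Grace wins 6–1.
  Dave vs Grace: Grace wins 4–3.
Copeland scores (wins − losses):
  Eve: 1 − 3 = -2
  Bob: 2 − 2 = 0
  Carol: 0 − 4 = -4
  Dave: 3 − 1 = 2
  Grace: 4 − 0 = 4
Grace has the best Copeland score.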